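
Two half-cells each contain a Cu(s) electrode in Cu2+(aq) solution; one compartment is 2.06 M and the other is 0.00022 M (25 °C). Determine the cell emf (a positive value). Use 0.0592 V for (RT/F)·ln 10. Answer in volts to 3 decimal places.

0.118 V

For a concentration cell E°cell = 0, since both electrodes use the same couple.
The compartment with the higher Cu2+(aq) concentration (2.06 M) acts as the cathode; ions are reduced there and produced at the dilute (0.00022 M) anode.
With n = 2, Ecell = −(0.0592/2)·log([dilute]/[conc]) = −(0.0592/2)·log(0.00022/2.06) = +0.118 V.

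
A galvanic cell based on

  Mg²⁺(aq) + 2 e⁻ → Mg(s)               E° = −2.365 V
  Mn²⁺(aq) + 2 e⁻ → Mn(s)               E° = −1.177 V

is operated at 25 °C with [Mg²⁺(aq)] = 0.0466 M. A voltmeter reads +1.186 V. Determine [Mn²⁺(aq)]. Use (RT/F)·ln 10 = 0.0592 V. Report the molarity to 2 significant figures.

0.040 M

Mn²⁺/Mn is the cathode (higher E°); E°cell = −1.177 − (−2.365) = +1.188 V with n = 2.
From the Nernst equation, log Q = n(E° − E)/0.0592 = 2·(+1.188 − (+1.186))/0.0592 = 0.068.
For Mn²⁺(aq) + Mg(s) → Mn(s) + Mg²⁺(aq), the reaction quotient is Q = [Mg²⁺(aq)] / [Mn²⁺(aq)].
Isolating [Mn²⁺(aq)] in Q = 10^{0.068} yields log [Mn²⁺(aq)] = −1.400, i.e. 0.040 M.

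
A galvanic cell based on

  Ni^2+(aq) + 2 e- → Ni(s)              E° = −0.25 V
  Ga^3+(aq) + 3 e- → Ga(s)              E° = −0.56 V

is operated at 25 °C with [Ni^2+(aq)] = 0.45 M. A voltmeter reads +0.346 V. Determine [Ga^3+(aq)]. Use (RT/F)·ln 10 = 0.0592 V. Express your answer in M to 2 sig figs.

0.0045 M

With Ni²⁺/Ni at the cathode and Ga³⁺/Ga at the anode, E°cell = −0.25 − (−0.56) = +0.31 V (n = 6).
From the Nernst equation, log Q = n(E° − E)/0.0592 = 6·(+0.31 − (+0.346))/0.0592 = −3.649.
For 3 Ni^2+(aq) + 2 Ga(s) → 3 Ni(s) + 2 Ga^3+(aq), the reaction quotient is Q = [Ga^3+(aq)]^2 / [Ni^2+(aq)]^3.
Solving for the unknown gives log [Ga^3+(aq)] = −2.345, so [Ga^3+(aq)] ≈ 0.0045 M.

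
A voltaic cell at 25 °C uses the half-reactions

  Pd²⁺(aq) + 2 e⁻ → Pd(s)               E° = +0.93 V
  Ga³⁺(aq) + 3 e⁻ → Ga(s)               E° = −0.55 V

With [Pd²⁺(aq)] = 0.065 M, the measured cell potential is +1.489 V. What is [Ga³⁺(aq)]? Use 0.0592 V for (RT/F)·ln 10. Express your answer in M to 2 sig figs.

The Pd²⁺/Pd couple has the larger reduction potential, so it is the cathode: E°cell = +0.93 − (−0.55) = +1.48 V and n = 6.
From the Nernst equation, log Q = n(E° − E)/0.0592 = 6·(+1.48 − (+1.489))/0.0592 = −0.912.
Balancing electrons gives 3 Pd²⁺(aq) + 2 Ga(s) → 3 Pd(s) + 2 Ga³⁺(aq); thus Q = [Ga³⁺(aq)]^2 / [Pd²⁺(aq)]^3.
Solving for the unknown gives log [Ga³⁺(aq)] = −2.237, so [Ga³⁺(aq)] ≈ 0.0058 M.

0.0058 M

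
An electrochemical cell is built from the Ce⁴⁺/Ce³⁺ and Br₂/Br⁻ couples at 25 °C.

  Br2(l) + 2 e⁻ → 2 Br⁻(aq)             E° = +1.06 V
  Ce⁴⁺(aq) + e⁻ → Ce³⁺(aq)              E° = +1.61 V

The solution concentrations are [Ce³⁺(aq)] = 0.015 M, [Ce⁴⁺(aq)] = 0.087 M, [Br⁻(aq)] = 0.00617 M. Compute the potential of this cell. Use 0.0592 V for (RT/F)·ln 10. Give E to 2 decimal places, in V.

+0.46 V

Since E°(Ce⁴⁺/Ce³⁺) > E°(Br₂/Br⁻), Ce⁴⁺/Ce³⁺ serves as the cathode.
E°cell = E°cat − E°an = +1.61 − (+1.06) = +0.55 V; n = 2.
The balanced reaction is 2 Ce⁴⁺(aq) + 2 Br⁻(aq) → 2 Ce³⁺(aq) + Br2(l), so Q = [Ce³⁺(aq)]^2 / ([Ce⁴⁺(aq)]^2·[Br⁻(aq)]^2) = 781 and log Q = 2.893.
E = E° − (0.0592/n)·log Q = +0.55 − (0.0592/2)(2.893) = +0.46 V.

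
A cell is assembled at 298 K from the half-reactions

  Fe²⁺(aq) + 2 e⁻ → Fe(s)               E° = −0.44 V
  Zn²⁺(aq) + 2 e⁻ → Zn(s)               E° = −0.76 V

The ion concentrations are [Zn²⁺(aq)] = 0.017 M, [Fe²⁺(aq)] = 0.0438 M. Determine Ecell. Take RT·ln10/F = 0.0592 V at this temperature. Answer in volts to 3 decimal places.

+0.332 V

Since E°(Fe²⁺/Fe) > E°(Zn²⁺/Zn), Fe²⁺/Fe serves as the cathode.
E°cell = −0.44 − (−0.76) = +0.32 V, with n = 2 electrons transferred.
Balancing gives Fe²⁺(aq) + Zn(s) → Fe(s) + Zn²⁺(aq); hence Q = [Zn²⁺(aq)] / [Fe²⁺(aq)] = 0.388 (log Q = −0.411).
E = E° − (0.0592/n)·log Q = +0.32 − (0.0592/2)(−0.411) = +0.332 V.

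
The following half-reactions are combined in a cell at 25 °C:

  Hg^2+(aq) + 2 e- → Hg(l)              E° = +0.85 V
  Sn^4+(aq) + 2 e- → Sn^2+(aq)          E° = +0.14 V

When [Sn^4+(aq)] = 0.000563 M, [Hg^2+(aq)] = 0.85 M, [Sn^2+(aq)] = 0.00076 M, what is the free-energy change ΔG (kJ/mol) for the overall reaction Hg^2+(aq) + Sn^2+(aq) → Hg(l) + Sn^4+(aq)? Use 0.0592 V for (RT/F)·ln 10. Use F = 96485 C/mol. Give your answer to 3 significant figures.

−137 kJ/mol

E°cell = +0.85 − (+0.14) = +0.71 V; the balanced reaction transfers n = 2 electrons.
The reaction quotient is [Sn^4+(aq)] / ([Hg^2+(aq)]·[Sn^2+(aq)]) = 0.872; by Nernst, E = +0.71 − (0.0592/2)(−0.060) = +0.7118 V.
Finally ΔG = −nFE = −(2)(96485 C/mol)(+0.7118 V) = −137 kJ/mol.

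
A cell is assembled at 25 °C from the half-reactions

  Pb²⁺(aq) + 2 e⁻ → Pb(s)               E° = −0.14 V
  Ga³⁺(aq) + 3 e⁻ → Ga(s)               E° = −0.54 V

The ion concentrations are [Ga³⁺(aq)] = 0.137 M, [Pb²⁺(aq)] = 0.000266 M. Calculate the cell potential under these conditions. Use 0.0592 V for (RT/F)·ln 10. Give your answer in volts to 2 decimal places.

Pb²⁺/Pb is reduced (cathode, E° = −0.14 V) and Ga³⁺/Ga is oxidized (anode).
E°cell = E°cat − E°an = −0.14 − (−0.54) = +0.40 V; n = 6.
The balanced reaction is 3 Pb²⁺(aq) + 2 Ga(s) → 3 Pb(s) + 2 Ga³⁺(aq), so Q = [Ga³⁺(aq)]^2 / [Pb²⁺(aq)]^3 = 9.97×10^8 and log Q = 8.999.
By the Nernst equation, E = +0.40 − (0.0592/6)·(8.999) = +0.31 V.

+0.31 V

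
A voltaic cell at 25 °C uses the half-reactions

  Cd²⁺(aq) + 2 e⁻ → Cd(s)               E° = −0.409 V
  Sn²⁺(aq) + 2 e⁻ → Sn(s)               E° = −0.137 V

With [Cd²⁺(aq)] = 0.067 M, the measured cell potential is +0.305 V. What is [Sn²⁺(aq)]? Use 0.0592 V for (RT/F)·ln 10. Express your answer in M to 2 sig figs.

0.87 M

Sn²⁺/Sn is the cathode (higher E°); E°cell = −0.137 − (−0.409) = +0.272 V with n = 2.
From the Nernst equation, log Q = n(E° − E)/0.0592 = 2·(+0.272 − (+0.305))/0.0592 = −1.115.
The balanced reaction is Sn²⁺(aq) + Cd(s) → Sn(s) + Cd²⁺(aq), so Q = [Cd²⁺(aq)] / [Sn²⁺(aq)].
Substituting the known concentrations and solving, log [Sn²⁺(aq)] = −0.059 and [Sn²⁺(aq)] = 0.87 M.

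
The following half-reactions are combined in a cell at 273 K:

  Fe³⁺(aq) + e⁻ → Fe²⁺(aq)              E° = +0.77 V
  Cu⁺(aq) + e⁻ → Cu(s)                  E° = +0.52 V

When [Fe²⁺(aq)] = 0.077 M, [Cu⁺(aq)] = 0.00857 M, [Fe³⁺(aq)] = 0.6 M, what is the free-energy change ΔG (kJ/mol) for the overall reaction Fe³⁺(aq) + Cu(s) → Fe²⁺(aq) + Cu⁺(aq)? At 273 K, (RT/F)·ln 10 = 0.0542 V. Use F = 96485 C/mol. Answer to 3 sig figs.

−39.6 kJ/mol

The standard cell potential is +0.77 − (+0.52) = +0.25 V, with n = 1 electron in the balanced equation.
Here Q = ([Fe²⁺(aq)]·[Cu⁺(aq)]) / [Fe³⁺(aq)] = 0.0011 (log Q = −2.959), giving E = +0.25 − (0.0542/1)·(−2.959) = +0.4104 V.
ΔG = −nFE = −(1)(96485)(+0.4104) J/mol = −39.6 kJ/mol.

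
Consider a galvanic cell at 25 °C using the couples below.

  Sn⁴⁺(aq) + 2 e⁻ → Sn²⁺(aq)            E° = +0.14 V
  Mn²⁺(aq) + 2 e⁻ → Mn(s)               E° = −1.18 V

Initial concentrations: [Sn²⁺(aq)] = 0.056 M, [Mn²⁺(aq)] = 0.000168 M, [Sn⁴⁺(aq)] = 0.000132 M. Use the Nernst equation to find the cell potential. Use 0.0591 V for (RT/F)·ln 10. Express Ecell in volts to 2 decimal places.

Since E°(Sn⁴⁺/Sn²⁺) > E°(Mn²⁺/Mn), Sn⁴⁺/Sn²⁺ serves as the cathode.
E°cell = E°cat − E°an = +0.14 − (−1.18) = +1.32 V; n = 2.
Balancing gives Sn⁴⁺(aq) + Mn(s) → Sn²⁺(aq) + Mn²⁺(aq); hence Q = ([Sn²⁺(aq)]·[Mn²⁺(aq)]) / [Sn⁴⁺(aq)] = 0.0713 (log Q = −1.147).
Applying E = E° − (RT ln10/nF)·log Q gives +1.32 − (0.0591/2)(−1.147) = +1.35 V.

+1.35 V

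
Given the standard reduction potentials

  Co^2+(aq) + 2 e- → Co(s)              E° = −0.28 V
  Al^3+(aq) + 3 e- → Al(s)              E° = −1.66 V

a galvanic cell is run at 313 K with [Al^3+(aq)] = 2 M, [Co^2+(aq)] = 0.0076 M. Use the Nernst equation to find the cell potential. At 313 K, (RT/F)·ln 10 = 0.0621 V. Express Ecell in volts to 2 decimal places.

Co²⁺/Co is reduced (cathode, E° = −0.28 V) and Al³⁺/Al is oxidized (anode).
E°cell = E°cat − E°an = −0.28 − (−1.66) = +1.38 V; n = 6.
The balanced reaction is 3 Co^2+(aq) + 2 Al(s) → 3 Co(s) + 2 Al^3+(aq), so Q = [Al^3+(aq)]^2 / [Co^2+(aq)]^3 = 9.11×10^6 and log Q = 6.960.
By the Nernst equation, E = +1.38 − (0.0621/6)·(6.960) = +1.31 V.

+1.31 V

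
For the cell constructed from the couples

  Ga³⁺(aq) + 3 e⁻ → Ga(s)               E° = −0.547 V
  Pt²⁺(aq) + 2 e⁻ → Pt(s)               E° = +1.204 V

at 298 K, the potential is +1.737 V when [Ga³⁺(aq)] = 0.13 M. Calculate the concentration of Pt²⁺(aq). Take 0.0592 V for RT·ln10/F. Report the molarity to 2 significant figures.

The Pt²⁺/Pt couple has the larger reduction potential, so it is the cathode: E°cell = +1.204 − (−0.547) = +1.751 V and n = 6.
From the Nernst equation, log Q = n(E° − E)/0.0592 = 6·(+1.751 − (+1.737))/0.0592 = 1.419.
For 3 Pt²⁺(aq) + 2 Ga(s) → 3 Pt(s) + 2 Ga³⁺(aq), the reaction quotient is Q = [Ga³⁺(aq)]^2 / [Pt²⁺(aq)]^3.
Isolating [Pt²⁺(aq)] in Q = 10^{1.419} yields log [Pt²⁺(aq)] = −1.064, i.e. 0.086 M.

0.086 M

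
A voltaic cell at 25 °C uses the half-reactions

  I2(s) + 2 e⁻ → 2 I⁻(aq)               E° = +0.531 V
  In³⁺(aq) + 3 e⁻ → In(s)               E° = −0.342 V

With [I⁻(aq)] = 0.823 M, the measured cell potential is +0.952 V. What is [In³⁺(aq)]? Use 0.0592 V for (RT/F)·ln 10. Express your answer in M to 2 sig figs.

I₂/I⁻ is the cathode (higher E°); E°cell = +0.531 − (−0.342) = +0.873 V with n = 6.
Since E = E° − (0.0592/n)·log Q, log Q = n(E° − E)/0.0592 = −8.007.
Balancing electrons gives 3 I2(s) + 2 In(s) → 6 I⁻(aq) + 2 In³⁺(aq); thus Q = [I⁻(aq)]^6·[In³⁺(aq)]^2.
Solving for the unknown gives log [In³⁺(aq)] = −3.750, so [In³⁺(aq)] ≈ 0.00018 M.

0.00018 M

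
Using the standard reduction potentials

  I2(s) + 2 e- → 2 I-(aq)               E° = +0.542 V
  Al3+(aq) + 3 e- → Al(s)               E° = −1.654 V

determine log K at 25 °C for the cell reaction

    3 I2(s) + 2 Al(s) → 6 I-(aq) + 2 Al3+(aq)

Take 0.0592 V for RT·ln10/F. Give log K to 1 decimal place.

The I₂/I⁻ couple is reduced (cathode); E°cell = +0.542 − (−1.654) = +2.196 V with n = 6.
At equilibrium E = 0, so log K = nE°cell / 0.0592 = (6)(+2.196) / 0.0592 = 222.6.

log K = 222.6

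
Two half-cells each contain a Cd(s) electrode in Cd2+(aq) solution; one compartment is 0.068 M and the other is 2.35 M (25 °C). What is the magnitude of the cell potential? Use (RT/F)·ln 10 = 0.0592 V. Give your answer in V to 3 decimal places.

0.046 V

For a concentration cell E°cell = 0, since both electrodes use the same couple.
The compartment with the higher Cd2+(aq) concentration (2.35 M) acts as the cathode; ions are reduced there and produced at the dilute (0.068 M) anode.
With n = 2, Ecell = −(0.0592/2)·log([dilute]/[conc]) = −(0.0592/2)·log(0.068/2.35) = +0.046 V.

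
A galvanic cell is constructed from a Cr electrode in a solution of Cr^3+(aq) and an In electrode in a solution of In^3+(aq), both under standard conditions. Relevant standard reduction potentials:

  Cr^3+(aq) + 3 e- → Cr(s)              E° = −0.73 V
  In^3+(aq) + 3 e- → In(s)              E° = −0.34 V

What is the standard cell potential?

+0.39 V

The In³⁺/In couple has the higher E°, so In ion is reduced (cathode) and Cr is oxidized (anode).
E°cell = E°(cathode) − E°(anode) = −0.34 − (−0.73) = +0.39 V.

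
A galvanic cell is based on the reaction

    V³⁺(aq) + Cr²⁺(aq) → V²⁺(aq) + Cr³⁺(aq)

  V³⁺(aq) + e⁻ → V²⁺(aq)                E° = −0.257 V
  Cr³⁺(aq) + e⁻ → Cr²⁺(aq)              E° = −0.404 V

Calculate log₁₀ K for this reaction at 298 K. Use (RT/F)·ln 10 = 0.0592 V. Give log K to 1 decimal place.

log K = 2.5

The V³⁺/V²⁺ couple is reduced (cathode); E°cell = −0.257 − (−0.404) = +0.147 V with n = 1.
At equilibrium E = 0, so log K = nE°cell / 0.0592 = (1)(+0.147) / 0.0592 = 2.5.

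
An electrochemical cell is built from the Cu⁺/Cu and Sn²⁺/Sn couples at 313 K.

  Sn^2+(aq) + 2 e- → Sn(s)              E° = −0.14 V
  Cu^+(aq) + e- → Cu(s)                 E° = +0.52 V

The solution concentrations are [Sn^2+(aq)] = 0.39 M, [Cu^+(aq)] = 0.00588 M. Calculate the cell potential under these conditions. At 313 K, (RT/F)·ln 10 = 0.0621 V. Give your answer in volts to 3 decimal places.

+0.534 V

The Cu⁺/Cu couple has the more positive E°, so it is the cathode; Sn²⁺/Sn is the anode.
The standard potential is +0.52 − (−0.14) = +0.66 V and the balanced reaction transfers n = 2 electrons.
The balanced reaction is 2 Cu^+(aq) + Sn(s) → 2 Cu(s) + Sn^2+(aq), so Q = [Sn^2+(aq)] / [Cu^+(aq)]^2 = 1.13×10^4 and log Q = 4.052.
By the Nernst equation, E = +0.66 − (0.0621/2)·(4.052) = +0.534 V.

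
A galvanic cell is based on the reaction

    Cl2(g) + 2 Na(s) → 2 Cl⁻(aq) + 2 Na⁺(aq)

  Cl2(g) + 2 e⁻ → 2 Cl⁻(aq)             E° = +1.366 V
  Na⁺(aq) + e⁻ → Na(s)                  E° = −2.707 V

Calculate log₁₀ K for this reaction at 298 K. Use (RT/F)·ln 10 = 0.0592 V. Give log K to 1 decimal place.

log K = 137.6

The Cl₂/Cl⁻ couple is reduced (cathode); E°cell = +1.366 − (−2.707) = +4.073 V with n = 2.
At equilibrium E = 0, so log K = nE°cell / 0.0592 = (2)(+4.073) / 0.0592 = 137.6.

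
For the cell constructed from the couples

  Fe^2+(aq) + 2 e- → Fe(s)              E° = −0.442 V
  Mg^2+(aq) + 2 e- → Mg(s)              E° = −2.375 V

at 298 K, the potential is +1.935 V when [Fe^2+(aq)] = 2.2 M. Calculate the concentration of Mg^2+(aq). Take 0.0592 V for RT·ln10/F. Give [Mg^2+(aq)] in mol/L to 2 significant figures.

1.9 M

The Fe²⁺/Fe couple has the larger reduction potential, so it is the cathode: E°cell = −0.442 − (−2.375) = +1.933 V and n = 2.
Since E = E° − (0.0592/n)·log Q, log Q = n(E° − E)/0.0592 = −0.068.
For Fe^2+(aq) + Mg(s) → Fe(s) + Mg^2+(aq), the reaction quotient is Q = [Mg^2+(aq)] / [Fe^2+(aq)].
Isolating [Mg^2+(aq)] in Q = 10^{−0.068} yields log [Mg^2+(aq)] = 0.274, i.e. 1.9 M.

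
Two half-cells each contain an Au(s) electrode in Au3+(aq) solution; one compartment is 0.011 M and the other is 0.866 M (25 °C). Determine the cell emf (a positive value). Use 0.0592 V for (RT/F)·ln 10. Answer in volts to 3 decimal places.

For a concentration cell E°cell = 0, since both electrodes use the same couple.
The compartment with the higher Au3+(aq) concentration (0.866 M) acts as the cathode; ions are reduced there and produced at the dilute (0.011 M) anode.
With n = 3, Ecell = −(0.0592/3)·log([dilute]/[conc]) = −(0.0592/3)·log(0.011/0.866) = +0.037 V.

0.037 V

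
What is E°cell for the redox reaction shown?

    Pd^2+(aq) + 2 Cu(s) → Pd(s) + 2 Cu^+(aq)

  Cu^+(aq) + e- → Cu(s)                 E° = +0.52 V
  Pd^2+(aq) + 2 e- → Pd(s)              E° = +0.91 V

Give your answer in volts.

In the reaction as written, Pd^2+(aq) is reduced (cathode) and Cu^+(aq) is produced by oxidation at the anode.
E°cell = E°(cathode) − E°(anode) = +0.91 − (+0.52) = +0.39 V.

+0.39 V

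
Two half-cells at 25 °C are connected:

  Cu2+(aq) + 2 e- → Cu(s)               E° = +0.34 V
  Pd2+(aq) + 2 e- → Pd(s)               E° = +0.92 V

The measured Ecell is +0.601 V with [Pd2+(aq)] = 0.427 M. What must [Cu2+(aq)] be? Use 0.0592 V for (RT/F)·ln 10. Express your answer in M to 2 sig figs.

Pd²⁺/Pd is the cathode (higher E°); E°cell = +0.92 − (+0.34) = +0.58 V with n = 2.
From the Nernst equation, log Q = n(E° − E)/0.0592 = 2·(+0.58 − (+0.601))/0.0592 = −0.709.
For Pd2+(aq) + Cu(s) → Pd(s) + Cu2+(aq), the reaction quotient is Q = [Cu2+(aq)] / [Pd2+(aq)].
Isolating [Cu2+(aq)] in Q = 10^{−0.709} yields log [Cu2+(aq)] = −1.079, i.e. 0.083 M.

0.083 M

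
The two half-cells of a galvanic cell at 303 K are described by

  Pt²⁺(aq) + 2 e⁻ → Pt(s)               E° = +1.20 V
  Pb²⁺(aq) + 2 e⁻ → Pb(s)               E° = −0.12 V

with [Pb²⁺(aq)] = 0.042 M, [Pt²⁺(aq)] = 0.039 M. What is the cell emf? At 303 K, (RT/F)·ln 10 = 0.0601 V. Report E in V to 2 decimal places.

+1.32 V

Pt²⁺/Pt is reduced (cathode, E° = +1.20 V) and Pb²⁺/Pb is oxidized (anode).
The standard potential is +1.20 − (−0.12) = +1.32 V and the balanced reaction transfers n = 2 electrons.
For the overall reaction Pt²⁺(aq) + Pb(s) → Pt(s) + Pb²⁺(aq), Q = [Pb²⁺(aq)] / [Pt²⁺(aq)] = 1.08, giving log Q = 0.032.
Applying E = E° − (RT ln10/nF)·log Q gives +1.32 − (0.0601/2)(0.032) = +1.32 V.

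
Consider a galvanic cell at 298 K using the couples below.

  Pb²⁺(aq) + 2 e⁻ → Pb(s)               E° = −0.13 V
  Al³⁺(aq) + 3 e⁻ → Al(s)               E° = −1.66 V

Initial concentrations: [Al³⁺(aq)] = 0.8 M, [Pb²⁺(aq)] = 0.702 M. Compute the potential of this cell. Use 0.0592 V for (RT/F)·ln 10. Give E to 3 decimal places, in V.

The Pb²⁺/Pb couple has the more positive E°, so it is the cathode; Al³⁺/Al is the anode.
The standard potential is −0.13 − (−1.66) = +1.53 V and the balanced reaction transfers n = 6 electrons.
Balancing gives 3 Pb²⁺(aq) + 2 Al(s) → 3 Pb(s) + 2 Al³⁺(aq); hence Q = [Al³⁺(aq)]^2 / [Pb²⁺(aq)]^3 = 1.85 (log Q = 0.267).
E = E° − (0.0592/n)·log Q = +1.53 − (0.0592/6)(0.267) = +1.527 V.

+1.527 V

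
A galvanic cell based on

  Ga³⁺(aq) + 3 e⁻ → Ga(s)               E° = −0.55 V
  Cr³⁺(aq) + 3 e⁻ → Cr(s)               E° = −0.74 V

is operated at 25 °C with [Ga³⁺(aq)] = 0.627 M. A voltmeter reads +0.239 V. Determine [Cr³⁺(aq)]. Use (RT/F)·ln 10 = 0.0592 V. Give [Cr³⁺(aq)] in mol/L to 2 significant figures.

The Ga³⁺/Ga couple has the larger reduction potential, so it is the cathode: E°cell = −0.55 − (−0.74) = +0.19 V and n = 3.
Rearranging E = E° − (0.0592/n)·log Q gives log Q = 3(+0.19 − (+0.239))/0.0592 = −2.483.
Balancing electrons gives Ga³⁺(aq) + Cr(s) → Ga(s) + Cr³⁺(aq); thus Q = [Cr³⁺(aq)] / [Ga³⁺(aq)].
Isolating [Cr³⁺(aq)] in Q = 10^{−2.483} yields log [Cr³⁺(aq)] = −2.686, i.e. 0.0021 M.

0.0021 M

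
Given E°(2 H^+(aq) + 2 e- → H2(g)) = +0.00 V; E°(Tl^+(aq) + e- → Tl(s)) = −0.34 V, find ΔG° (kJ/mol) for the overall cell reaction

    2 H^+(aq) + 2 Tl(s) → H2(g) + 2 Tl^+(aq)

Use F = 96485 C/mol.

In the reaction as written H^+(aq) is reduced, so the 2H⁺/H₂ couple is the cathode and Tl⁺/Tl is the anode.
E°cell = +0.00 − (−0.34) = +0.34 V; balancing electrons gives n = 2.
ΔG° = −nFE°cell = −(2)(96485)(+0.34) J/mol = −65.6 kJ/mol.

−65.6 kJ/mol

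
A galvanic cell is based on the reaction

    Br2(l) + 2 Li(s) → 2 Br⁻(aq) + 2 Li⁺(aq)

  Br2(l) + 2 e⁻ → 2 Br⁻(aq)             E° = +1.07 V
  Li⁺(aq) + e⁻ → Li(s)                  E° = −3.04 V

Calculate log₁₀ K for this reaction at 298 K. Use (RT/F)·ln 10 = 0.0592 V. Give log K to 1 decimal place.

log K = 138.9

The Br₂/Br⁻ couple is reduced (cathode); E°cell = +1.07 − (−3.04) = +4.11 V with n = 2.
At equilibrium E = 0, so log K = nE°cell / 0.0592 = (2)(+4.11) / 0.0592 = 138.9.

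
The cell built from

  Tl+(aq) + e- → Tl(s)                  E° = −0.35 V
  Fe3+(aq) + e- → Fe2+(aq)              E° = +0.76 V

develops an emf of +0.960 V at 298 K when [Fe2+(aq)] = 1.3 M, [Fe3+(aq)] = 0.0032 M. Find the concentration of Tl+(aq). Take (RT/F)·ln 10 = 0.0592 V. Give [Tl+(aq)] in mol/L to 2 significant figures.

0.84 M

With Fe³⁺/Fe²⁺ at the cathode and Tl⁺/Tl at the anode, E°cell = +0.76 − (−0.35) = +1.11 V (n = 1).
Since E = E° − (0.0592/n)·log Q, log Q = n(E° − E)/0.0592 = 2.534.
For Fe3+(aq) + Tl(s) → Fe2+(aq) + Tl+(aq), the reaction quotient is Q = ([Fe2+(aq)]·[Tl+(aq)]) / [Fe3+(aq)].
Substituting the known concentrations and solving, log [Tl+(aq)] = −0.075 and [Tl+(aq)] = 0.84 M.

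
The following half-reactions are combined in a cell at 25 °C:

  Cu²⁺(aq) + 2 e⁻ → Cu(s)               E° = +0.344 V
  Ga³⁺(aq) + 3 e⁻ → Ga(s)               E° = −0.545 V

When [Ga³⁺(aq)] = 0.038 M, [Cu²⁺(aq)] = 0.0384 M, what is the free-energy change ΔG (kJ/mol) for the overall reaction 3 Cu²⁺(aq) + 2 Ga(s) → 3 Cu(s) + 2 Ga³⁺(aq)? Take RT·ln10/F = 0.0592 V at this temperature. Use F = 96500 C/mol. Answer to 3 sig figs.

−507 kJ/mol

With Cu²⁺/Cu reduced at the cathode, E°cell = +0.344 − (−0.545) = +0.889 V and n = 6.
Here Q = [Ga³⁺(aq)]^2 / [Cu²⁺(aq)]^3 = 25.5 (log Q = 1.407), giving E = +0.889 − (0.0592/6)·(1.407) = +0.8751 V.
Then ΔG = −nFE = −6 × 96500 × +0.8751 J/mol = −507 kJ/mol.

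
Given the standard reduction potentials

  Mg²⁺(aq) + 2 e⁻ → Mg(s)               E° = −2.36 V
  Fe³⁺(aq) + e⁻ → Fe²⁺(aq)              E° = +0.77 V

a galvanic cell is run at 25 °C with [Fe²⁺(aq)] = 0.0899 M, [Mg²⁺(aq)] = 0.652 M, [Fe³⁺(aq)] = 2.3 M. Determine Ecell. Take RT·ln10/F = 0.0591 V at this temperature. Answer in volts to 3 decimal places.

Since E°(Fe³⁺/Fe²⁺) > E°(Mg²⁺/Mg), Fe³⁺/Fe²⁺ serves as the cathode.
E°cell = +0.77 − (−2.36) = +3.13 V, with n = 2 electrons transferred.
Balancing gives 2 Fe³⁺(aq) + Mg(s) → 2 Fe²⁺(aq) + Mg²⁺(aq); hence Q = ([Fe²⁺(aq)]^2·[Mg²⁺(aq)]) / [Fe³⁺(aq)]^2 = 0.000996 (log Q = −3.002).
Applying E = E° − (RT ln10/nF)·log Q gives +3.13 − (0.0591/2)(−3.002) = +3.219 V.

+3.219 V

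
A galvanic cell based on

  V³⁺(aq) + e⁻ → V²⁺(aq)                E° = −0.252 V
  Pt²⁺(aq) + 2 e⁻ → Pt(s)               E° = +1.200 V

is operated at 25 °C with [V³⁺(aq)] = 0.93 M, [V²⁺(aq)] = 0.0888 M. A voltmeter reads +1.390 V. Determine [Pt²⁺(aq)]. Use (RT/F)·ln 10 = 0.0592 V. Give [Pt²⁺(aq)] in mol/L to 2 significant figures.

0.88 M

With Pt²⁺/Pt at the cathode and V³⁺/V²⁺ at the anode, E°cell = +1.200 − (−0.252) = +1.452 V (n = 2).
Rearranging E = E° − (0.0592/n)·log Q gives log Q = 2(+1.452 − (+1.390))/0.0592 = 2.095.
The balanced reaction is Pt²⁺(aq) + 2 V²⁺(aq) → Pt(s) + 2 V³⁺(aq), so Q = [V³⁺(aq)]^2 / ([Pt²⁺(aq)]·[V²⁺(aq)]^2).
Isolating [Pt²⁺(aq)] in Q = 10^{2.095} yields log [Pt²⁺(aq)] = −0.055, i.e. 0.88 M.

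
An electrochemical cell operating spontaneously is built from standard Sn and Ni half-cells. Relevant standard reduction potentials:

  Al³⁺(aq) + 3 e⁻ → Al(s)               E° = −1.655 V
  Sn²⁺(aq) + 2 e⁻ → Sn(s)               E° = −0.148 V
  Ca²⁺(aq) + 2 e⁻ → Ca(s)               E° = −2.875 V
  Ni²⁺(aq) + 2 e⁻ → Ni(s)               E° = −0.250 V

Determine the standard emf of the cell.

+0.102 V

The Sn²⁺/Sn couple has the higher E°, so Sn ion is reduced (cathode) and Ni is oxidized (anode).
E°cell = E°(cathode) − E°(anode) = −0.148 − (−0.250) = +0.102 V.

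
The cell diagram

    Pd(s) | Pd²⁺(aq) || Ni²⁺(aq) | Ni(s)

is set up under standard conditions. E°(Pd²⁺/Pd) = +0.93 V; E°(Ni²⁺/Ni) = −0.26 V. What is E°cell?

−1.19 V

By convention the left-hand electrode in cell notation is the anode (oxidation) and the right-hand electrode is the cathode (reduction).
E°cell = E°(right) − E°(left) = −0.26 − (+0.93) = −1.19 V.
The negative sign shows that, as written, the cell would require an external voltage to drive the reaction.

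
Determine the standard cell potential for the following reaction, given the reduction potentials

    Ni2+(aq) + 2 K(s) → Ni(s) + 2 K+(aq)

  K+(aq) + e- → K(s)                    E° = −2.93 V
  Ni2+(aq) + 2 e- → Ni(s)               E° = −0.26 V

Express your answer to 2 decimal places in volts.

Ni2+(aq) gains electrons, so the Ni²⁺/Ni couple is the cathode; the K⁺/K couple is the anode.
E°cell = E°(cathode) − E°(anode) = −0.26 − (−2.93) = +2.67 V.
The positive value indicates the reaction is spontaneous as written.

+2.67 V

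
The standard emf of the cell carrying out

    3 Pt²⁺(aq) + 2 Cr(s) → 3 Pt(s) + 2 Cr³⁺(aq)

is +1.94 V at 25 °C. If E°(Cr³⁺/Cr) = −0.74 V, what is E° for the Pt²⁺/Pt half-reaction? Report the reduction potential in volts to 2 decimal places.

+1.20 V

In the reaction as written the Pt²⁺/Pt couple is reduced (cathode) and Cr³⁺/Cr is oxidized (anode), so E°cell = E°(Pt²⁺/Pt) − E°(Cr³⁺/Cr).
E°(Pt²⁺/Pt) = E°cell + E°(anode) = +1.94 + (−0.74) = +1.20 V.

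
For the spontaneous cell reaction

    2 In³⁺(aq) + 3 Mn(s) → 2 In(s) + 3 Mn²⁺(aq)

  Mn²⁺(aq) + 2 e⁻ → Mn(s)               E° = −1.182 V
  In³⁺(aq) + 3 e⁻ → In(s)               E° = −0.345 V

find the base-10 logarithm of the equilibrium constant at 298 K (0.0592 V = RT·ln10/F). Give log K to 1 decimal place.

The In³⁺/In couple is reduced (cathode); E°cell = −0.345 − (−1.182) = +0.837 V with n = 6.
At equilibrium E = 0, so log K = nE°cell / 0.0592 = (6)(+0.837) / 0.0592 = 84.8.

log K = 84.8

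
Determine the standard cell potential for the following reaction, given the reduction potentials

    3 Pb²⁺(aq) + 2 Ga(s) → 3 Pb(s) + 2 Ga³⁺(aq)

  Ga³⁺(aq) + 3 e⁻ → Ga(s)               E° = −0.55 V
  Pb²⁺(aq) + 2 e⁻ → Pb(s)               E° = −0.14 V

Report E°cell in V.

+0.41 V

In the reaction as written, Pb²⁺(aq) is reduced (cathode) and Ga³⁺(aq) is produced by oxidation at the anode.
E°cell = E°(cathode) − E°(anode) = −0.14 − (−0.55) = +0.41 V.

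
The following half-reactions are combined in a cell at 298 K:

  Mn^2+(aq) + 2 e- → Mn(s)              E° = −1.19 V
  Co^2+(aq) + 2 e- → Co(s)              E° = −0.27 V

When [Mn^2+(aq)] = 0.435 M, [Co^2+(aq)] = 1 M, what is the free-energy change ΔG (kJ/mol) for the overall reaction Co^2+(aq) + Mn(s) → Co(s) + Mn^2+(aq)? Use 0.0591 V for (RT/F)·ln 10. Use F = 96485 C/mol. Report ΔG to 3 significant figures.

The standard cell potential is −0.27 − (−1.19) = +0.92 V, with n = 2 electrons in the balanced equation.
Here Q = [Mn^2+(aq)] / [Co^2+(aq)] = 0.435 (log Q = −0.362), giving E = +0.92 − (0.0591/2)·(−0.362) = +0.9307 V.
Then ΔG = −nFE = −2 × 96485 × +0.9307 J/mol = −180 kJ/mol.

−180 kJ/mol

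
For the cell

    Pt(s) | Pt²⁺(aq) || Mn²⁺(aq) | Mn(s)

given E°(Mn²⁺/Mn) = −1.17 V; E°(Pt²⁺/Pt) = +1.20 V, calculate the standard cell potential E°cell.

−2.37 V

By convention the left-hand electrode in cell notation is the anode (oxidation) and the right-hand electrode is the cathode (reduction).
E°cell = E°(right) − E°(left) = −1.17 − (+1.20) = −2.37 V.
The negative sign shows that, as written, the cell would require an external voltage to drive the reaction.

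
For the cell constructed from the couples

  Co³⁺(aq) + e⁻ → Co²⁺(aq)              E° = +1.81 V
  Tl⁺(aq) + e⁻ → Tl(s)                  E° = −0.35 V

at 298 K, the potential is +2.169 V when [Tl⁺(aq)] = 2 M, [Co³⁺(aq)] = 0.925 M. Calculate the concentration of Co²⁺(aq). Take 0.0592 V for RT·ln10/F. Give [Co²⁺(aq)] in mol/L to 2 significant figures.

With Co³⁺/Co²⁺ at the cathode and Tl⁺/Tl at the anode, E°cell = +1.81 − (−0.35) = +2.16 V (n = 1).
Since E = E° − (0.0592/n)·log Q, log Q = n(E° − E)/0.0592 = −0.152.
Balancing electrons gives Co³⁺(aq) + Tl(s) → Co²⁺(aq) + Tl⁺(aq); thus Q = ([Co²⁺(aq)]·[Tl⁺(aq)]) / [Co³⁺(aq)].
Solving for the unknown gives log [Co²⁺(aq)] = −0.487, so [Co²⁺(aq)] ≈ 0.33 M.

0.33 M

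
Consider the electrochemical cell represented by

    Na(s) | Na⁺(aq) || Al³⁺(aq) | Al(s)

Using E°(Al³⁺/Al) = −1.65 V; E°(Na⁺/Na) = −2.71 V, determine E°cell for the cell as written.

By convention the left-hand electrode in cell notation is the anode (oxidation) and the right-hand electrode is the cathode (reduction).
E°cell = E°(right) − E°(left) = −1.65 − (−2.71) = +1.06 V.

+1.06 V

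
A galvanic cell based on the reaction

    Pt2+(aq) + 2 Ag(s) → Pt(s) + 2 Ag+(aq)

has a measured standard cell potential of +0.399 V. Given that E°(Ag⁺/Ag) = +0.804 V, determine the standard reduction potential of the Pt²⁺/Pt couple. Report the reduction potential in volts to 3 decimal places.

+1.203 V

In the reaction as written the Pt²⁺/Pt couple is reduced (cathode) and Ag⁺/Ag is oxidized (anode), so E°cell = E°(Pt²⁺/Pt) − E°(Ag⁺/Ag).
E°(Pt²⁺/Pt) = E°cell + E°(anode) = +0.399 + (+0.804) = +1.203 V.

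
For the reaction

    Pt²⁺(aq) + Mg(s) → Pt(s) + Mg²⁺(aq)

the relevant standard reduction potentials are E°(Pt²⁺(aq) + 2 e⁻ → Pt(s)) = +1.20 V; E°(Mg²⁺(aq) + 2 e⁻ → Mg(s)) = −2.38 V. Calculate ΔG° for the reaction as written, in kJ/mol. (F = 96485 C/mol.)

−691 kJ/mol

In the reaction as written Pt²⁺(aq) is reduced, so the Pt²⁺/Pt couple is the cathode and Mg²⁺/Mg is the anode.
E°cell = +1.20 − (−2.38) = +3.58 V; balancing electrons gives n = 2.
ΔG° = −nFE°cell = −(2)(96485)(+3.58) J/mol = −691 kJ/mol.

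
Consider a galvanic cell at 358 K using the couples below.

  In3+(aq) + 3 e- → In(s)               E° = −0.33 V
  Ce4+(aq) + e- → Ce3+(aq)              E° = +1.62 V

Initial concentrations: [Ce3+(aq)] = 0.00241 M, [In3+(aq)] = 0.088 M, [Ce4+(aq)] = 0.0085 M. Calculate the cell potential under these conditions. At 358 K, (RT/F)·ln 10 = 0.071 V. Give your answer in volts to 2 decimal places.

+2.01 V

Since E°(Ce⁴⁺/Ce³⁺) > E°(In³⁺/In), Ce⁴⁺/Ce³⁺ serves as the cathode.
The standard potential is +1.62 − (−0.33) = +1.95 V and the balanced reaction transfers n = 3 electrons.
Balancing gives 3 Ce4+(aq) + In(s) → 3 Ce3+(aq) + In3+(aq); hence Q = ([Ce3+(aq)]^3·[In3+(aq)]) / [Ce4+(aq)]^3 = 0.00201 (log Q = −2.698).
By the Nernst equation, E = +1.95 − (0.071/3)·(−2.698) = +2.01 V.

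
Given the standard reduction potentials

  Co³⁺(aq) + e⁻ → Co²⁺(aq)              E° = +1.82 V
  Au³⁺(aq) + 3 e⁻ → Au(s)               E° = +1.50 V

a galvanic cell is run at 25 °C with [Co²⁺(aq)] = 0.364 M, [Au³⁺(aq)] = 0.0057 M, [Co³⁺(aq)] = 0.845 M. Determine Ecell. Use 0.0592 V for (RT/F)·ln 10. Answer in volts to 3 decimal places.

Co³⁺/Co²⁺ is reduced (cathode, E° = +1.82 V) and Au³⁺/Au is oxidized (anode).
E°cell = E°cat − E°an = +1.82 − (+1.50) = +0.32 V; n = 3.
For the overall reaction 3 Co³⁺(aq) + Au(s) → 3 Co²⁺(aq) + Au³⁺(aq), Q = ([Co²⁺(aq)]^3·[Au³⁺(aq)]) / [Co³⁺(aq)]^3 = 0.000456, giving log Q = −3.341.
Applying E = E° − (RT ln10/nF)·log Q gives +0.32 − (0.0592/3)(−3.341) = +0.386 V.

+0.386 V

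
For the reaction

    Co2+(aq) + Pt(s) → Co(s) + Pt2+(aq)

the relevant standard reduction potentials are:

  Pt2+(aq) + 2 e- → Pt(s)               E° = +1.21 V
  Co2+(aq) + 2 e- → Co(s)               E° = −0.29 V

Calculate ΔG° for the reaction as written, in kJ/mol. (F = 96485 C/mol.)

In the reaction as written Co2+(aq) is reduced, so the Co²⁺/Co couple is the cathode and Pt²⁺/Pt is the anode.
E°cell = −0.29 − (+1.21) = −1.50 V; balancing electrons gives n = 2.
ΔG° = −nFE°cell = −(2)(96485)(−1.50) J/mol = +289 kJ/mol.

+289 kJ/mol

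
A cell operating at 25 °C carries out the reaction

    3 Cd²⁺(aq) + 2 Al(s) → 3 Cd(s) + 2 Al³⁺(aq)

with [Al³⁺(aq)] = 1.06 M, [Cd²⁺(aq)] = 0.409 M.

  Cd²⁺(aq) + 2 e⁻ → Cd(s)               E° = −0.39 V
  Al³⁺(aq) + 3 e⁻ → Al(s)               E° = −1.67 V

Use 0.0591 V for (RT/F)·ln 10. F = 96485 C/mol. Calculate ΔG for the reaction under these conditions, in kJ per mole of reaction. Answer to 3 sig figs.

E°cell = −0.39 − (−1.67) = +1.28 V; the balanced reaction transfers n = 6 electrons.
Here Q = [Al³⁺(aq)]^2 / [Cd²⁺(aq)]^3 = 16.4 (log Q = 1.215), giving E = +1.28 − (0.0591/6)·(1.215) = +1.2680 V.
ΔG = −nFE = −(6)(96485)(+1.2680) J/mol = −734 kJ/mol.

−734 kJ/mol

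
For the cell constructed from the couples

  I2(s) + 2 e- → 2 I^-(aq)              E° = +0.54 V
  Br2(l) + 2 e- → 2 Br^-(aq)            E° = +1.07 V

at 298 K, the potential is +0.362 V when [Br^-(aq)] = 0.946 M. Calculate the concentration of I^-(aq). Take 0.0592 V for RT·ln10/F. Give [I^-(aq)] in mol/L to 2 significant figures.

0.0014 M

Br₂/Br⁻ is the cathode (higher E°); E°cell = +1.07 − (+0.54) = +0.53 V with n = 2.
From the Nernst equation, log Q = n(E° − E)/0.0592 = 2·(+0.53 − (+0.362))/0.0592 = 5.676.
The balanced reaction is Br2(l) + 2 I^-(aq) → 2 Br^-(aq) + I2(s), so Q = [Br^-(aq)]^2 / [I^-(aq)]^2.
Substituting the known concentrations and solving, log [I^-(aq)] = −2.862 and [I^-(aq)] = 0.0014 M.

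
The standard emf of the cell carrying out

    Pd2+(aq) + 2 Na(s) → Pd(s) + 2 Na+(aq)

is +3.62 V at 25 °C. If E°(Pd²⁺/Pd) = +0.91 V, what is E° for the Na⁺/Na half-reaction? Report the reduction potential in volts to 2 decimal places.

−2.71 V

In the reaction as written the Pd²⁺/Pd couple is reduced (cathode) and Na⁺/Na is oxidized (anode), so E°cell = E°(Pd²⁺/Pd) − E°(Na⁺/Na).
E°(Na⁺/Na) = E°(cathode) − E°cell = +0.91 − (+3.62) = −2.71 V.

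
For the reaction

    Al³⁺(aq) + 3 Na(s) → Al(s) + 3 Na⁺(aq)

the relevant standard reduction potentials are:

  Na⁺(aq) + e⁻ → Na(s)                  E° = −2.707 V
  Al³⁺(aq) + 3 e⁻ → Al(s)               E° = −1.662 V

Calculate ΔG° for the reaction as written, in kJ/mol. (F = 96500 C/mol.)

In the reaction as written Al³⁺(aq) is reduced, so the Al³⁺/Al couple is the cathode and Na⁺/Na is the anode.
E°cell = −1.662 − (−2.707) = +1.045 V; balancing electrons gives n = 3.
ΔG° = −nFE°cell = −(3)(96500)(+1.045) J/mol = −303 kJ/mol.

−303 kJ/mol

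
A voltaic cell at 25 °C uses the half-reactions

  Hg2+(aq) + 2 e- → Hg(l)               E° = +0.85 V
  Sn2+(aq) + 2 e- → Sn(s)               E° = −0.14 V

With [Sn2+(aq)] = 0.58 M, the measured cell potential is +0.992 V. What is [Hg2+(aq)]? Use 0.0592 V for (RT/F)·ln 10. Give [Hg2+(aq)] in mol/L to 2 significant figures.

0.68 M

Hg²⁺/Hg is the cathode (higher E°); E°cell = +0.85 − (−0.14) = +0.99 V with n = 2.
Since E = E° − (0.0592/n)·log Q, log Q = n(E° − E)/0.0592 = −0.068.
The balanced reaction is Hg2+(aq) + Sn(s) → Hg(l) + Sn2+(aq), so Q = [Sn2+(aq)] / [Hg2+(aq)].
Solving for the unknown gives log [Hg2+(aq)] = −0.169, so [Hg2+(aq)] ≈ 0.68 M.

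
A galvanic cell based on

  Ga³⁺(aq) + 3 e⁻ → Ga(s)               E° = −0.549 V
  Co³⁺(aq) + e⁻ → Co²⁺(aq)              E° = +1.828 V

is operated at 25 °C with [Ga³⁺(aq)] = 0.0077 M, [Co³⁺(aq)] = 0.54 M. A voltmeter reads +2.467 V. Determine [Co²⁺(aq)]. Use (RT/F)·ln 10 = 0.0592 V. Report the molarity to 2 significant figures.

0.083 M

With Co³⁺/Co²⁺ at the cathode and Ga³⁺/Ga at the anode, E°cell = +1.828 − (−0.549) = +2.377 V (n = 3).
Rearranging E = E° − (0.0592/n)·log Q gives log Q = 3(+2.377 − (+2.467))/0.0592 = −4.561.
Balancing electrons gives 3 Co³⁺(aq) + Ga(s) → 3 Co²⁺(aq) + Ga³⁺(aq); thus Q = ([Co²⁺(aq)]^3·[Ga³⁺(aq)]) / [Co³⁺(aq)]^3.
Solving for the unknown gives log [Co²⁺(aq)] = −1.083, so [Co²⁺(aq)] ≈ 0.083 M.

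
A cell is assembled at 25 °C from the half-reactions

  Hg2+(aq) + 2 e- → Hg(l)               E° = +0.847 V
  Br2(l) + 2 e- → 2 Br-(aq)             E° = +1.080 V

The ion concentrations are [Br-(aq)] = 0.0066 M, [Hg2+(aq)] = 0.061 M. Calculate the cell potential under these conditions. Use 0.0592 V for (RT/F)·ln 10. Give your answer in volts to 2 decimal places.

+0.40 V

The Br₂/Br⁻ couple has the more positive E°, so it is the cathode; Hg²⁺/Hg is the anode.
The standard potential is +1.080 − (+0.847) = +0.233 V and the balanced reaction transfers n = 2 electrons.
For the overall reaction Br2(l) + Hg(l) → 2 Br-(aq) + Hg2+(aq), Q = [Br-(aq)]^2·[Hg2+(aq)] = 2.66×10^−6, giving log Q = −5.576.
Applying E = E° − (RT ln10/nF)·log Q gives +0.233 − (0.0592/2)(−5.576) = +0.40 V.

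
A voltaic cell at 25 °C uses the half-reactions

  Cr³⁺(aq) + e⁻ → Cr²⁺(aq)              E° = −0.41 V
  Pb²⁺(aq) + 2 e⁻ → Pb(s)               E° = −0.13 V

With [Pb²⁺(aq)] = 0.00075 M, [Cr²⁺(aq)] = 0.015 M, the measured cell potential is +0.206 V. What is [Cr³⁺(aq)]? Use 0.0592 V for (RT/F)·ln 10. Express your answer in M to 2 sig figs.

0.0073 M

Pb²⁺/Pb is the cathode (higher E°); E°cell = −0.13 − (−0.41) = +0.28 V with n = 2.
Rearranging E = E° − (0.0592/n)·log Q gives log Q = 2(+0.28 − (+0.206))/0.0592 = 2.500.
Balancing electrons gives Pb²⁺(aq) + 2 Cr²⁺(aq) → Pb(s) + 2 Cr³⁺(aq); thus Q = [Cr³⁺(aq)]^2 / ([Pb²⁺(aq)]·[Cr²⁺(aq)]^2).
Solving for the unknown gives log [Cr³⁺(aq)] = −2.136, so [Cr³⁺(aq)] ≈ 0.0073 M.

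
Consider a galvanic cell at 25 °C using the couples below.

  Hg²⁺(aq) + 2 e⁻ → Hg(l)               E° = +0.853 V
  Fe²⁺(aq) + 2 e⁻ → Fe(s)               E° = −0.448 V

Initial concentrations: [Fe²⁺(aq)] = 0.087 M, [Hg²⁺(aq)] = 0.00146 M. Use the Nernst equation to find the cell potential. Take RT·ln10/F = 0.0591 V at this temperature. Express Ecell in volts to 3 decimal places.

The Hg²⁺/Hg couple has the more positive E°, so it is the cathode; Fe²⁺/Fe is the anode.
The standard potential is +0.853 − (−0.448) = +1.301 V and the balanced reaction transfers n = 2 electrons.
For the overall reaction Hg²⁺(aq) + Fe(s) → Hg(l) + Fe²⁺(aq), Q = [Fe²⁺(aq)] / [Hg²⁺(aq)] = 59.6, giving log Q = 1.775.
Applying E = E° − (RT ln10/nF)·log Q gives +1.301 − (0.0591/2)(1.775) = +1.249 V.

+1.249 V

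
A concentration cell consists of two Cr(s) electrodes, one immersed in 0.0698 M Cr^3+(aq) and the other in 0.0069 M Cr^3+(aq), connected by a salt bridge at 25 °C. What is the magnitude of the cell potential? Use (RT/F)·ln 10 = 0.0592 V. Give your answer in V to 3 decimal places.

For a concentration cell E°cell = 0, since both electrodes use the same couple.
The compartment with the higher Cr^3+(aq) concentration (0.0698 M) acts as the cathode; ions are reduced there and produced at the dilute (0.0069 M) anode.
With n = 3, Ecell = −(0.0592/3)·log([dilute]/[conc]) = −(0.0592/3)·log(0.0069/0.0698) = +0.020 V.

0.020 V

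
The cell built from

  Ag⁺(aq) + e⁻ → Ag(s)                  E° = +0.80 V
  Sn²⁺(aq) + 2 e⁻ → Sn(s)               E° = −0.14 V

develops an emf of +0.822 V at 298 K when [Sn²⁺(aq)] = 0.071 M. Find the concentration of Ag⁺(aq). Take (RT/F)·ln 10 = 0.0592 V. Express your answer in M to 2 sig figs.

With Ag⁺/Ag at the cathode and Sn²⁺/Sn at the anode, E°cell = +0.80 − (−0.14) = +0.94 V (n = 2).
Since E = E° − (0.0592/n)·log Q, log Q = n(E° − E)/0.0592 = 3.986.
For 2 Ag⁺(aq) + Sn(s) → 2 Ag(s) + Sn²⁺(aq), the reaction quotient is Q = [Sn²⁺(aq)] / [Ag⁺(aq)]^2.
Isolating [Ag⁺(aq)] in Q = 10^{3.986} yields log [Ag⁺(aq)] = −2.567, i.e. 0.0027 M.

0.0027 M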